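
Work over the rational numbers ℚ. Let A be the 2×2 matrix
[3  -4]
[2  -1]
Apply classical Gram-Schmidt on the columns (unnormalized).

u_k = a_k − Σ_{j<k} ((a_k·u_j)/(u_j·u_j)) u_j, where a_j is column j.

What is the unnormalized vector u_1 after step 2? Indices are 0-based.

Step 1: u_0 = a_0 = (3, 2).
Step 2: u_1 = a_1 − (-14/13)·u_0 = (-10/13, 15/13).

u_1 = (-10/13, 15/13)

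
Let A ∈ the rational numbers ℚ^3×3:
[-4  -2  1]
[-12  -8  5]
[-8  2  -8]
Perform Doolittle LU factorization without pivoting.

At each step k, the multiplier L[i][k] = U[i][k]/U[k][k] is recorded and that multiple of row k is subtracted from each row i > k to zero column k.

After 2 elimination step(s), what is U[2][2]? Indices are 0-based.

[col 0] pivot -4
  R1 -= 3*R0 → (0, -2, 2)  (L[1][0] := 3)
  R2 -= 2*R0 → (0, 6, -10)  (L[2][0] := 2)
[col 1] pivot -2
  R2 -= -3*R1 → (0, 0, -4)  (L[2][1] := -3)

U[2][2] = -4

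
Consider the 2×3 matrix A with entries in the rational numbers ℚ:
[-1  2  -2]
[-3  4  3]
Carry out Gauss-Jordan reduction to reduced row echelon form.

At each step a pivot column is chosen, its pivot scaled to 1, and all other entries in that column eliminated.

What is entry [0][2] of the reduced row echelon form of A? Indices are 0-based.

M[0][2] = -7

[1] R0 /= -1  ⇒  (1, -2, 2)
     R1 -= -3·R0  ⇒  (0, -2, 9)
[2] R1 /= -2  ⇒  (0, 1, -9/2)
     R0 -= -2·R1  ⇒  (1, 0, -7)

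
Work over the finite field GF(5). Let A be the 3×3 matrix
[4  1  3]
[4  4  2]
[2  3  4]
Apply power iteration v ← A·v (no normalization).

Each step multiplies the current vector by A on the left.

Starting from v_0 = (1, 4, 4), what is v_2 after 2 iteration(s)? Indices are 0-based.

v_2 = (3, 2, 4)

v_0 = (1, 4, 4).
v_1 = A·v_0 = (0, 3, 0).
v_2 = A·v_1 = (3, 2, 4).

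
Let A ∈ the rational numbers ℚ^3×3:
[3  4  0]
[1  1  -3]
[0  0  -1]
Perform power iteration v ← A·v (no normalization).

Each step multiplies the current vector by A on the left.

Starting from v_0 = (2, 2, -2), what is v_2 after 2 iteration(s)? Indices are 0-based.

v_2 = (82, 18, -2)

v_0 = (2, 2, -2).
v_1 = A·v_0 = (14, 10, 2).
v_2 = A·v_1 = (82, 18, -2).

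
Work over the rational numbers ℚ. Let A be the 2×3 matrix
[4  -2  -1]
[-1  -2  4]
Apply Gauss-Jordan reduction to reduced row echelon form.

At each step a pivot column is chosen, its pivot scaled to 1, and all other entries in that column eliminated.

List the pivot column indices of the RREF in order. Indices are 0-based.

pivot columns: 0, 1

step 1: normalize row 0 (÷4) = (1, -1/2, -1/4)
  row 1: subtract -1×row0 = (0, -5/2, 15/4)
step 2: normalize row 1 (÷-5/2) = (0, 1, -3/2)
  row 0: subtract -1/2×row1 = (1, 0, -1)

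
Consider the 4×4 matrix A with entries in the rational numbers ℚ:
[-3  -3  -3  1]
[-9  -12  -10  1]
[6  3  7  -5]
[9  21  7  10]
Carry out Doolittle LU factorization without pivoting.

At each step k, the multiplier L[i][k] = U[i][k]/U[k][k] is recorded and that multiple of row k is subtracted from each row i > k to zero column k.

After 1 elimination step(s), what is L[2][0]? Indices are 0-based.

L[2][0] = -2

Step 1: pivot at (0,0) is -3.
  row1 ← row1 − (3)·row0  ⇒  L[1][0]=3, U row1=(0, -3, -1, -2)
  row2 ← row2 − (-2)·row0  ⇒  L[2][0]=-2, U row2=(0, -3, 1, -3)
  row3 ← row3 − (-3)·row0  ⇒  L[3][0]=-3, U row3=(0, 12, -2, 13)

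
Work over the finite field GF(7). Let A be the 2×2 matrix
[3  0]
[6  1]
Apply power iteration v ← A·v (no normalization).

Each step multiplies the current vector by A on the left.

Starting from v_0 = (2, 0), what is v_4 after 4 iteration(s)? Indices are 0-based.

v_4 = (1, 4)

v_0 = (2, 0).
v_1 = A·v_0 = (6, 5).
v_2 = A·v_1 = (4, 6).
v_3 = A·v_2 = (5, 2).
v_4 = A·v_3 = (1, 4).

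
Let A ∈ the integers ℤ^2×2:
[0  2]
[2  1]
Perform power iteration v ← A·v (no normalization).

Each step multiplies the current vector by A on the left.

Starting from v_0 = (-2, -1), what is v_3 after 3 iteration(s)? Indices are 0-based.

v_0 = (-2, -1).
v_1 = A·v_0 = (-2, -5).
v_2 = A·v_1 = (-10, -9).
v_3 = A·v_2 = (-18, -29).

v_3 = (-18, -29)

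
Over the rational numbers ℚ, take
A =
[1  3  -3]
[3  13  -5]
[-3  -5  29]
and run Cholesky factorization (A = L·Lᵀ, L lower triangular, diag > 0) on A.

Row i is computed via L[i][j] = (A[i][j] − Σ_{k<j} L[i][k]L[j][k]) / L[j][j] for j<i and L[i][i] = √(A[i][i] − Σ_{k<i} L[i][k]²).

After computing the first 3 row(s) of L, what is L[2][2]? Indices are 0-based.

L[2][2] = 4

Step 1: L[0][0] = √(1) = 1.
  L[1][0] = (3) / L[0][0] = 3.
Step 2: L[1][1] = √(4) = 2.
  L[2][0] = (-3) / L[0][0] = -3.
  L[2][1] = (4) / L[1][1] = 2.
Step 3: L[2][2] = √(16) = 4.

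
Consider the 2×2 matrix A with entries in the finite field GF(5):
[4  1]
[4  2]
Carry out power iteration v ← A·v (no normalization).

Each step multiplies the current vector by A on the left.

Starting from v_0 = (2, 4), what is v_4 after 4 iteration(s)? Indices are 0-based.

v_0 = (2, 4).
v_1 = A·v_0 = (2, 1).
v_2 = A·v_1 = (4, 0).
v_3 = A·v_2 = (1, 1).
v_4 = A·v_3 = (0, 1).

v_4 = (0, 1)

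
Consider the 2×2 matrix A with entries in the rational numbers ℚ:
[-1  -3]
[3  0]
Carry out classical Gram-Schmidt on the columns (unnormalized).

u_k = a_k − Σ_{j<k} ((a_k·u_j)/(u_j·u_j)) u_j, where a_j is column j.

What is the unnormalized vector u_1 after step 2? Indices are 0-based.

u_1 = (-27/10, -9/10)

Step 1: u_0 = a_0 = (-1, 3).
Step 2: u_1 = a_1 − (3/10)·u_0 = (-27/10, -9/10).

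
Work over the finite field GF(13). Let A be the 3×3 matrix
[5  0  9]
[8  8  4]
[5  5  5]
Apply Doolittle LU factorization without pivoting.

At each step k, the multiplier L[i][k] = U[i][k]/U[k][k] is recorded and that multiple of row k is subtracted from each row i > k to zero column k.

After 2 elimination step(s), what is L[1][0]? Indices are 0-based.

[col 0] pivot 5
  R1 -= 12*R0 → (0, 8, 0)  (L[1][0] := 12)
  R2 -= 1*R0 → (0, 5, 9)  (L[2][0] := 1)
[col 1] pivot 8
  R2 -= 12*R1 → (0, 0, 9)  (L[2][1] := 12)

L[1][0] = 12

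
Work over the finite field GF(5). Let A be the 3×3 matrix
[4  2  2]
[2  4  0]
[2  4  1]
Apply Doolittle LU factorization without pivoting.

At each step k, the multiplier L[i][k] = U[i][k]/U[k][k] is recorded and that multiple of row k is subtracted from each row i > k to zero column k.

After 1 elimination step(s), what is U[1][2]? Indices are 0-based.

k=0: U[0][0]=4
  eliminate (1,0): mult=3, new row 1: (0, 3, 4); set L[1][0]=3
  eliminate (2,0): mult=3, new row 2: (0, 3, 0); set L[2][0]=3

U[1][2] = 4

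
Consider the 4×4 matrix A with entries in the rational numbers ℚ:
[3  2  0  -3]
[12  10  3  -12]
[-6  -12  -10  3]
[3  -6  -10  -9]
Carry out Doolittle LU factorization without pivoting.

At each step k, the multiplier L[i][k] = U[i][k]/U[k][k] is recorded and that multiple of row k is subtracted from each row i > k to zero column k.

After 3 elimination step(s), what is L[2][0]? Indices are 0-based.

[col 0] pivot 3
  R1 -= 4*R0 → (0, 2, 3, 0)  (L[1][0] := 4)
  R2 -= -2*R0 → (0, -8, -10, -3)  (L[2][0] := -2)
  R3 -= 1*R0 → (0, -8, -10, -6)  (L[3][0] := 1)
[col 1] pivot 2
  R2 -= -4*R1 → (0, 0, 2, -3)  (L[2][1] := -4)
  R3 -= -4*R1 → (0, 0, 2, -6)  (L[3][1] := -4)
[col 2] pivot 2
  R3 -= 1*R2 → (0, 0, 0, -3)  (L[3][2] := 1)

L[2][0] = -2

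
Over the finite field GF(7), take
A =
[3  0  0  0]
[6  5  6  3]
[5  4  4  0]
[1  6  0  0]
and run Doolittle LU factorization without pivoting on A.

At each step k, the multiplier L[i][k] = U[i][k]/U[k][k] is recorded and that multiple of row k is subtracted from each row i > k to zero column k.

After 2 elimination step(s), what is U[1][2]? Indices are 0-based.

[col 0] pivot 3
  R1 -= 2*R0 → (0, 5, 6, 3)  (L[1][0] := 2)
  R2 -= 4*R0 → (0, 4, 4, 0)  (L[2][0] := 4)
  R3 -= 5*R0 → (0, 6, 0, 0)  (L[3][0] := 5)
[col 1] pivot 5
  R2 -= 5*R1 → (0, 0, 2, 6)  (L[2][1] := 5)
  R3 -= 4*R1 → (0, 0, 4, 2)  (L[3][1] := 4)

U[1][2] = 6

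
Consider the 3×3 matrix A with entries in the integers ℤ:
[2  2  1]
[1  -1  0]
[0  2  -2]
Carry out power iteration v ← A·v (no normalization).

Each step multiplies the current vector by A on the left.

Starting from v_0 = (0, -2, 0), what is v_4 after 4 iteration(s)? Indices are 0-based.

v_0 = (0, -2, 0).
v_1 = A·v_0 = (-4, 2, -4).
v_2 = A·v_1 = (-8, -6, 12).
v_3 = A·v_2 = (-16, -2, -36).
v_4 = A·v_3 = (-72, -14, 68).

v_4 = (-72, -14, 68)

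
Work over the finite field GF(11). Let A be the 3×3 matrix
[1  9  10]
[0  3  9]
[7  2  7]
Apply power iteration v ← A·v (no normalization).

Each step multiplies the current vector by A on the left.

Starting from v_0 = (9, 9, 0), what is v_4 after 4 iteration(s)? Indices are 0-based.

v_0 = (9, 9, 0).
v_1 = A·v_0 = (2, 5, 4).
v_2 = A·v_1 = (10, 7, 8).
v_3 = A·v_2 = (10, 5, 8).
v_4 = A·v_3 = (3, 10, 4).

v_4 = (3, 10, 4)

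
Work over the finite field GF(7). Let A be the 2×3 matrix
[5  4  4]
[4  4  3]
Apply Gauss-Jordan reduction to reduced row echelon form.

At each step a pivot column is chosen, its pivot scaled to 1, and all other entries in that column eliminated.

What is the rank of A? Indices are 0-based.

step 1: normalize row 0 (÷5) = (1, 5, 5)
  row 1: subtract 4×row0 = (0, 5, 4)
step 2: normalize row 1 (÷5) = (0, 1, 5)
  row 0: subtract 5×row1 = (1, 0, 1)

rank = 2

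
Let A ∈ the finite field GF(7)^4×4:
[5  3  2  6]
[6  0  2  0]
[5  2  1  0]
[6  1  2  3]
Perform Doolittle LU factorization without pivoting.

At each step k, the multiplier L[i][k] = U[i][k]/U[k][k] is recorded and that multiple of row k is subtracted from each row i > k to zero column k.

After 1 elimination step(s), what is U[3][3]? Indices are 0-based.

U[3][3] = 0

[col 0] pivot 5
  R1 -= 4*R0 → (0, 2, 1, 4)  (L[1][0] := 4)
  R2 -= 1*R0 → (0, 6, 6, 1)  (L[2][0] := 1)
  R3 -= 4*R0 → (0, 3, 1, 0)  (L[3][0] := 4)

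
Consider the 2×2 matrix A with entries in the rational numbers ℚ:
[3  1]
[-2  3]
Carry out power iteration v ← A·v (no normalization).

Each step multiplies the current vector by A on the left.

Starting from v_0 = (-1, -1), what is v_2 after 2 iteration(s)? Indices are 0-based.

v_2 = (-13, 5)

v_0 = (-1, -1).
v_1 = A·v_0 = (-4, -1).
v_2 = A·v_1 = (-13, 5).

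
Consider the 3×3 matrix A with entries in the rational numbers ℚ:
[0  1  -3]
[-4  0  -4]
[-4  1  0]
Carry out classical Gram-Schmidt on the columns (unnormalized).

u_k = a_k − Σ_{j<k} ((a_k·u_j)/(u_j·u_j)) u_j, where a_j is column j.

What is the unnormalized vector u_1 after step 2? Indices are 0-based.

u_1 = (1, -1/2, 1/2)

Step 1: u_0 = a_0 = (0, -4, -4).
Step 2: u_1 = a_1 − (-1/8)·u_0 = (1, -1/2, 1/2).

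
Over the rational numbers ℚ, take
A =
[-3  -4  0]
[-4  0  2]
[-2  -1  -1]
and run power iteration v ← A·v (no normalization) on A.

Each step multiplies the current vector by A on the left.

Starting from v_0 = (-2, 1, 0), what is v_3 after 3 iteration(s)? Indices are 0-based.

v_0 = (-2, 1, 0).
v_1 = A·v_0 = (2, 8, 3).
v_2 = A·v_1 = (-38, -2, -15).
v_3 = A·v_2 = (122, 122, 93).

v_3 = (122, 122, 93)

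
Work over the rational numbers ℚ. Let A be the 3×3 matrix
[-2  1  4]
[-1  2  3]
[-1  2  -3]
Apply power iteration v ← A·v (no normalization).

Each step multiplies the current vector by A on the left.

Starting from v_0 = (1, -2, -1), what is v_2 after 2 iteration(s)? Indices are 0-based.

v_0 = (1, -2, -1).
v_1 = A·v_0 = (-8, -8, -2).
v_2 = A·v_1 = (0, -14, -2).

v_2 = (0, -14, -2)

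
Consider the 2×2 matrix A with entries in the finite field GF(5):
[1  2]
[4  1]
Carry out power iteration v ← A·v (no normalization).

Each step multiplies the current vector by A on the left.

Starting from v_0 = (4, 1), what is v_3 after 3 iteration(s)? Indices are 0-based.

v_3 = (2, 1)

v_0 = (4, 1).
v_1 = A·v_0 = (1, 2).
v_2 = A·v_1 = (0, 1).
v_3 = A·v_2 = (2, 1).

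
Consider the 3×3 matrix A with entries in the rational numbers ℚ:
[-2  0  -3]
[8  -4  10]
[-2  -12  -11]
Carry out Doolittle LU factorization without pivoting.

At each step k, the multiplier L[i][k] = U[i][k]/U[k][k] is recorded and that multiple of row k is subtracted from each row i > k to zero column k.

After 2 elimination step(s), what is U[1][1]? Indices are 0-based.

U[1][1] = -4

[col 0] pivot -2
  R1 -= -4*R0 → (0, -4, -2)  (L[1][0] := -4)
  R2 -= 1*R0 → (0, -12, -8)  (L[2][0] := 1)
[col 1] pivot -4
  R2 -= 3*R1 → (0, 0, -2)  (L[2][1] := 3)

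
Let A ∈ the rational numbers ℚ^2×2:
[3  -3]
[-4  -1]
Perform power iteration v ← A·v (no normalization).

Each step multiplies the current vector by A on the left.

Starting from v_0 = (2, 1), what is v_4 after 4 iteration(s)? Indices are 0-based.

v_4 = (774, -327)

v_0 = (2, 1).
v_1 = A·v_0 = (3, -9).
v_2 = A·v_1 = (36, -3).
v_3 = A·v_2 = (117, -141).
v_4 = A·v_3 = (774, -327).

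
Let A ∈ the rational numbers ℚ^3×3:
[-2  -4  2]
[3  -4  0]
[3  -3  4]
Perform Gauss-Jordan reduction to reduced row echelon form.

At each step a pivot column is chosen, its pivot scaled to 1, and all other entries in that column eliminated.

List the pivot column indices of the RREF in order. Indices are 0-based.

pivot columns: 0, 1, 2

pivot(0,0)=-2: scale R0 → (1, 2, -1)
  clear (1,0): R1 −= (3)R0 → (0, -10, 3)
  clear (2,0): R2 −= (3)R0 → (0, -9, 7)
pivot(1,1)=-10: scale R1 → (0, 1, -3/10)
  clear (0,1): R0 −= (2)R1 → (1, 0, -2/5)
  clear (2,1): R2 −= (-9)R1 → (0, 0, 43/10)
pivot(2,2)=43/10: scale R2 → (0, 0, 1)
  clear (0,2): R0 −= (-2/5)R2 → (1, 0, 0)
  clear (1,2): R1 −= (-3/10)R2 → (0, 1, 0)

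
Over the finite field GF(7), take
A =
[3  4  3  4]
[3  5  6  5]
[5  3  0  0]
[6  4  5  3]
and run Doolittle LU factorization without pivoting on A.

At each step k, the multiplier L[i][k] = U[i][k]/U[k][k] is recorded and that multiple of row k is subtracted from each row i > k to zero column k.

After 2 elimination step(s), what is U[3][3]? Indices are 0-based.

Step 1: pivot at (0,0) is 3.
  row1 ← row1 − (1)·row0  ⇒  L[1][0]=1, U row1=(0, 1, 3, 1)
  row2 ← row2 − (4)·row0  ⇒  L[2][0]=4, U row2=(0, 1, 2, 5)
  row3 ← row3 − (2)·row0  ⇒  L[3][0]=2, U row3=(0, 3, 6, 2)
Step 2: pivot at (1,1) is 1.
  row2 ← row2 − (1)·row1  ⇒  L[2][1]=1, U row2=(0, 0, 6, 4)
  row3 ← row3 − (3)·row1  ⇒  L[3][1]=3, U row3=(0, 0, 4, 6)

U[3][3] = 6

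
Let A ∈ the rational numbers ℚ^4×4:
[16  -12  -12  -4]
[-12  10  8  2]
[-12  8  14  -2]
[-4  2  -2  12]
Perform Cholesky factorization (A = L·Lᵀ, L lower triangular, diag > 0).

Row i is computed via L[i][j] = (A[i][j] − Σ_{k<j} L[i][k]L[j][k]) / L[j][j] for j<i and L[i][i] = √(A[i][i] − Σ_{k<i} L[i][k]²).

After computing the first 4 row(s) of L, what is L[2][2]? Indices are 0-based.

L[2][2] = 2

Step 1: L[0][0] = √(16) = 4.
  L[1][0] = (-12) / L[0][0] = -3.
Step 2: L[1][1] = √(1) = 1.
  L[2][0] = (-12) / L[0][0] = -3.
  L[2][1] = (-1) / L[1][1] = -1.
Step 3: L[2][2] = √(4) = 2.
  L[3][0] = (-4) / L[0][0] = -1.
  L[3][1] = (-1) / L[1][1] = -1.
  L[3][2] = (-6) / L[2][2] = -3.
Step 4: L[3][3] = √(1) = 1.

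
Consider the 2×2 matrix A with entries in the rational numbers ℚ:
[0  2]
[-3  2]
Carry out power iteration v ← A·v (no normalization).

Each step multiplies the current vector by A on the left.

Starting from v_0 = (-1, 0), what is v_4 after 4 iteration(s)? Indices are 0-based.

v_0 = (-1, 0).
v_1 = A·v_0 = (0, 3).
v_2 = A·v_1 = (6, 6).
v_3 = A·v_2 = (12, -6).
v_4 = A·v_3 = (-12, -48).

v_4 = (-12, -48)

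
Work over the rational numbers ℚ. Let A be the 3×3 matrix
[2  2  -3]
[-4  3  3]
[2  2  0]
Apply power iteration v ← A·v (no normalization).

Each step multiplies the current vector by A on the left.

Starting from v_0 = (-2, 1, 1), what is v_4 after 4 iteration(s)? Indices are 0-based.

v_0 = (-2, 1, 1).
v_1 = A·v_0 = (-5, 14, -2).
v_2 = A·v_1 = (24, 56, 18).
v_3 = A·v_2 = (106, 126, 160).
v_4 = A·v_3 = (-16, 434, 464).

v_4 = (-16, 434, 464)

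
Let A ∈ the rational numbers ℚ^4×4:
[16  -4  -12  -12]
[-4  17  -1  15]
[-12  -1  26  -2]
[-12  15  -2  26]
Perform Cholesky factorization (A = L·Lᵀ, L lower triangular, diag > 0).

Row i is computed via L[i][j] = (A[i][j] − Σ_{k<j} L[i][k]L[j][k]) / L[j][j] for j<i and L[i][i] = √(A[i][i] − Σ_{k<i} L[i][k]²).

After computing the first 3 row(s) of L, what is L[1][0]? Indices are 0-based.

L[1][0] = -1

Step 1: L[0][0] = √(16) = 4.
  L[1][0] = (-4) / L[0][0] = -1.
Step 2: L[1][1] = √(16) = 4.
  L[2][0] = (-12) / L[0][0] = -3.
  L[2][1] = (-4) / L[1][1] = -1.
Step 3: L[2][2] = √(16) = 4.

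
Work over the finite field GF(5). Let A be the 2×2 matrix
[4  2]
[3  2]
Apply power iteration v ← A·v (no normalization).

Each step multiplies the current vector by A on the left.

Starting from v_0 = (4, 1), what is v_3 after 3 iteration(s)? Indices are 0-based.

v_3 = (4, 4)

v_0 = (4, 1).
v_1 = A·v_0 = (3, 4).
v_2 = A·v_1 = (0, 2).
v_3 = A·v_2 = (4, 4).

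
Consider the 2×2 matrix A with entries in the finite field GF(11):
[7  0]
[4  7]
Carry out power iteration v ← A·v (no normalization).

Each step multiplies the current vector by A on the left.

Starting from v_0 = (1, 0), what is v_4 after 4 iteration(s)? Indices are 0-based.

v_0 = (1, 0).
v_1 = A·v_0 = (7, 4).
v_2 = A·v_1 = (5, 1).
v_3 = A·v_2 = (2, 5).
v_4 = A·v_3 = (3, 10).

v_4 = (3, 10)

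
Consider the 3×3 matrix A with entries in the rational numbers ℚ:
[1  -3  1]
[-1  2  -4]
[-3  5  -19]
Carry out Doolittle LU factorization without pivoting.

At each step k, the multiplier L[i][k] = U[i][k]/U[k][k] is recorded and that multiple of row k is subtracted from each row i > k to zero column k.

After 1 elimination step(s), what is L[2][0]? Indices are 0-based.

L[2][0] = -3

[col 0] pivot 1
  R1 -= -1*R0 → (0, -1, -3)  (L[1][0] := -1)
  R2 -= -3*R0 → (0, -4, -16)  (L[2][0] := -3)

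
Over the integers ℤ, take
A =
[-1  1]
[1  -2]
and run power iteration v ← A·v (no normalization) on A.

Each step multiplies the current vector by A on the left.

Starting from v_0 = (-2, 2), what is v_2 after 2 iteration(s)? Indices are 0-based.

v_2 = (-10, 16)

v_0 = (-2, 2).
v_1 = A·v_0 = (4, -6).
v_2 = A·v_1 = (-10, 16).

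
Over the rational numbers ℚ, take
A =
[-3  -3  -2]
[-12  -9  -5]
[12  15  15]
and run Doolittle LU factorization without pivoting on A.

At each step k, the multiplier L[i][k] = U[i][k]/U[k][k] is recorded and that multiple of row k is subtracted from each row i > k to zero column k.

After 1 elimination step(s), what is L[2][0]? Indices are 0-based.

[col 0] pivot -3
  R1 -= 4*R0 → (0, 3, 3)  (L[1][0] := 4)
  R2 -= -4*R0 → (0, 3, 7)  (L[2][0] := -4)

L[2][0] = -4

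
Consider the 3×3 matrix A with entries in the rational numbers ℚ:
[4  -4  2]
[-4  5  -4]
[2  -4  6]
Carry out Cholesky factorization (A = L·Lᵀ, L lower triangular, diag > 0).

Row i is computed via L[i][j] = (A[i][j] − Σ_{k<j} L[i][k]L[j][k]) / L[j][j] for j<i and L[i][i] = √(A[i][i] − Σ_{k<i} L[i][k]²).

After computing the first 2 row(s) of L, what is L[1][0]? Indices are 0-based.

Step 1: L[0][0] = √(4) = 2.
  L[1][0] = (-4) / L[0][0] = -2.
Step 2: L[1][1] = √(1) = 1.

L[1][0] = -2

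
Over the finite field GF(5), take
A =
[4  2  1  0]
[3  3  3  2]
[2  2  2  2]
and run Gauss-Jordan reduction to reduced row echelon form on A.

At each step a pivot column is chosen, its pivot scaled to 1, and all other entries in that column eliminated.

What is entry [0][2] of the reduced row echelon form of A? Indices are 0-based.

pivot(0,0)=4: scale R0 → (1, 3, 4, 0)
  clear (1,0): R1 −= (3)R0 → (0, 4, 1, 2)
  clear (2,0): R2 −= (2)R0 → (0, 1, 4, 2)
pivot(1,1)=4: scale R1 → (0, 1, 4, 3)
  clear (0,1): R0 −= (3)R1 → (1, 0, 2, 1)
  clear (2,1): R2 −= (1)R1 → (0, 0, 0, 4)
col 2: no nonzero at/below row 2; advance.
pivot(2,3)=4: scale R2 → (0, 0, 0, 1)
  clear (0,3): R0 −= (1)R2 → (1, 0, 2, 0)
  clear (1,3): R1 −= (3)R2 → (0, 1, 4, 0)

M[0][2] = 2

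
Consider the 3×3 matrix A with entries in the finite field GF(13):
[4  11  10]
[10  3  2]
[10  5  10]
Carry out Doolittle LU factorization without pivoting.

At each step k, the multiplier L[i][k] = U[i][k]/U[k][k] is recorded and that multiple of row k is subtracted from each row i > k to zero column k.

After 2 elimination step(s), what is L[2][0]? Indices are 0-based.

L[2][0] = 9

k=0: U[0][0]=4
  eliminate (1,0): mult=9, new row 1: (0, 8, 3); set L[1][0]=9
  eliminate (2,0): mult=9, new row 2: (0, 10, 11); set L[2][0]=9
k=1: U[1][1]=8
  eliminate (2,1): mult=11, new row 2: (0, 0, 4); set L[2][1]=11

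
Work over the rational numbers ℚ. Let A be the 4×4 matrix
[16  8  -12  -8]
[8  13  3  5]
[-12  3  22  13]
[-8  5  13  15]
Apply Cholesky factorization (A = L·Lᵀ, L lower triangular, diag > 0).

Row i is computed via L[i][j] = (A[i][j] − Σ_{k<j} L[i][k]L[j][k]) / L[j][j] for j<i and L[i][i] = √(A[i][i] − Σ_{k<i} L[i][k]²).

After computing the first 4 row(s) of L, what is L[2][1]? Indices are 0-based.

L[2][1] = 3

Step 1: L[0][0] = √(16) = 4.
  L[1][0] = (8) / L[0][0] = 2.
Step 2: L[1][1] = √(9) = 3.
  L[2][0] = (-12) / L[0][0] = -3.
  L[2][1] = (9) / L[1][1] = 3.
Step 3: L[2][2] = √(4) = 2.
  L[3][0] = (-8) / L[0][0] = -2.
  L[3][1] = (9) / L[1][1] = 3.
  L[3][2] = (-2) / L[2][2] = -1.
Step 4: L[3][3] = √(1) = 1.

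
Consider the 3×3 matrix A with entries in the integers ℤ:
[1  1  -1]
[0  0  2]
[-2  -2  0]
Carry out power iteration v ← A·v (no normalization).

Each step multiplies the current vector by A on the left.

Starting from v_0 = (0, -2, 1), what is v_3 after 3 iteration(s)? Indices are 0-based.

v_0 = (0, -2, 1).
v_1 = A·v_0 = (-3, 2, 4).
v_2 = A·v_1 = (-5, 8, 2).
v_3 = A·v_2 = (1, 4, -6).

v_3 = (1, 4, -6)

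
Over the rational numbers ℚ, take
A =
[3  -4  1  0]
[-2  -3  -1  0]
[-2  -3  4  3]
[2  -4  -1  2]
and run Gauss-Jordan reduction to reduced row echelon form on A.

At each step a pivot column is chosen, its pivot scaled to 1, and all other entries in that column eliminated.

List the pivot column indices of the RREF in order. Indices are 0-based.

pivot columns: 0, 1, 2, 3

pivot(0,0)=3: scale R0 → (1, -4/3, 1/3, 0)
  clear (1,0): R1 −= (-2)R0 → (0, -17/3, -1/3, 0)
  clear (2,0): R2 −= (-2)R0 → (0, -17/3, 14/3, 3)
  clear (3,0): R3 −= (2)R0 → (0, -4/3, -5/3, 2)
pivot(1,1)=-17/3: scale R1 → (0, 1, 1/17, 0)
  clear (0,1): R0 −= (-4/3)R1 → (1, 0, 7/17, 0)
  clear (2,1): R2 −= (-17/3)R1 → (0, 0, 5, 3)
  clear (3,1): R3 −= (-4/3)R1 → (0, 0, -27/17, 2)
pivot(2,2)=5: scale R2 → (0, 0, 1, 3/5)
  clear (0,2): R0 −= (7/17)R2 → (1, 0, 0, -21/85)
  clear (1,2): R1 −= (1/17)R2 → (0, 1, 0, -3/85)
  clear (3,2): R3 −= (-27/17)R2 → (0, 0, 0, 251/85)
pivot(3,3)=251/85: scale R3 → (0, 0, 0, 1)
  clear (0,3): R0 −= (-21/85)R3 → (1, 0, 0, 0)
  clear (1,3): R1 −= (-3/85)R3 → (0, 1, 0, 0)
  clear (2,3): R2 −= (3/5)R3 → (0, 0, 1, 0)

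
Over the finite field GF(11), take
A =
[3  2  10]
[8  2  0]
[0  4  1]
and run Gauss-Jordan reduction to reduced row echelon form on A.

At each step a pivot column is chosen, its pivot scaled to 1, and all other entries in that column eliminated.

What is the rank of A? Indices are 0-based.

rank = 3

pivot(0,0)=3: scale R0 → (1, 8, 7)
  clear (1,0): R1 −= (8)R0 → (0, 4, 10)
pivot(1,1)=4: scale R1 → (0, 1, 8)
  clear (0,1): R0 −= (8)R1 → (1, 0, 9)
  clear (2,1): R2 −= (4)R1 → (0, 0, 2)
pivot(2,2)=2: scale R2 → (0, 0, 1)
  clear (0,2): R0 −= (9)R2 → (1, 0, 0)
  clear (1,2): R1 −= (8)R2 → (0, 1, 0)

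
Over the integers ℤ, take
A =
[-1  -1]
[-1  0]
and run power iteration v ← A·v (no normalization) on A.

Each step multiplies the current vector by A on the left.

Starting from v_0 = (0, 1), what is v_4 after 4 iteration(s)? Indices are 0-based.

v_4 = (3, 2)

v_0 = (0, 1).
v_1 = A·v_0 = (-1, 0).
v_2 = A·v_1 = (1, 1).
v_3 = A·v_2 = (-2, -1).
v_4 = A·v_3 = (3, 2).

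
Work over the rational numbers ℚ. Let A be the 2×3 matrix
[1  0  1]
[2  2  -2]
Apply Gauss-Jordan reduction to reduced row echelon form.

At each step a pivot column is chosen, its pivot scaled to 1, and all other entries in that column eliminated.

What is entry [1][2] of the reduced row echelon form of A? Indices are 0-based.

M[1][2] = -2

pivot(0,0)=1: scale R0 → (1, 0, 1)
  clear (1,0): R1 −= (2)R0 → (0, 2, -4)
pivot(1,1)=2: scale R1 → (0, 1, -2)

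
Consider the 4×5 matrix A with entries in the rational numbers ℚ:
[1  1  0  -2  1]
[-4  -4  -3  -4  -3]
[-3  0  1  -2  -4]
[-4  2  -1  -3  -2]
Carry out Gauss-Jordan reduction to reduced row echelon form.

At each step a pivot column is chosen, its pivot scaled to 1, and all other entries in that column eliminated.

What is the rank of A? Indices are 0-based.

pivot(0,0)=1: scale R0 → (1, 1, 0, -2, 1)
  clear (1,0): R1 −= (-4)R0 → (0, 0, -3, -12, 1)
  clear (2,0): R2 −= (-3)R0 → (0, 3, 1, -8, -1)
  clear (3,0): R3 −= (-4)R0 → (0, 6, -1, -11, 2)
pivot(1,1): swap R1↔R2
pivot(1,1)=3: scale R1 → (0, 1, 1/3, -8/3, -1/3)
  clear (0,1): R0 −= (1)R1 → (1, 0, -1/3, 2/3, 4/3)
  clear (3,1): R3 −= (6)R1 → (0, 0, -3, 5, 4)
pivot(2,2)=-3: scale R2 → (0, 0, 1, 4, -1/3)
  clear (0,2): R0 −= (-1/3)R2 → (1, 0, 0, 2, 11/9)
  clear (1,2): R1 −= (1/3)R2 → (0, 1, 0, -4, -2/9)
  clear (3,2): R3 −= (-3)R2 → (0, 0, 0, 17, 3)
pivot(3,3)=17: scale R3 → (0, 0, 0, 1, 3/17)
  clear (0,3): R0 −= (2)R3 → (1, 0, 0, 0, 133/153)
  clear (1,3): R1 −= (-4)R3 → (0, 1, 0, 0, 74/153)
  clear (2,3): R2 −= (4)R3 → (0, 0, 1, 0, -53/51)

rank = 4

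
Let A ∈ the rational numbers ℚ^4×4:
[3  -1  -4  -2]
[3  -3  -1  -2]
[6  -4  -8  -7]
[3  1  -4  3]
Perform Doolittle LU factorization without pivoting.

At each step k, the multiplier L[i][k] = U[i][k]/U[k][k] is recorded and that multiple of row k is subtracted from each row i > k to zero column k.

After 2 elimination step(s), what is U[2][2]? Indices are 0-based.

Step 1: pivot at (0,0) is 3.
  row1 ← row1 − (1)·row0  ⇒  L[1][0]=1, U row1=(0, -2, 3, 0)
  row2 ← row2 − (2)·row0  ⇒  L[2][0]=2, U row2=(0, -2, 0, -3)
  row3 ← row3 − (1)·row0  ⇒  L[3][0]=1, U row3=(0, 2, 0, 5)
Step 2: pivot at (1,1) is -2.
  row2 ← row2 − (1)·row1  ⇒  L[2][1]=1, U row2=(0, 0, -3, -3)
  row3 ← row3 − (-1)·row1  ⇒  L[3][1]=-1, U row3=(0, 0, 3, 5)

U[2][2] = -3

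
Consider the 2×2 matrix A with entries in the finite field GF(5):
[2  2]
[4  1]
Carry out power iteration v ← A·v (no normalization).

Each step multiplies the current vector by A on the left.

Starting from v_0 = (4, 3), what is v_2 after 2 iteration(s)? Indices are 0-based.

v_0 = (4, 3).
v_1 = A·v_0 = (4, 4).
v_2 = A·v_1 = (1, 0).

v_2 = (1, 0)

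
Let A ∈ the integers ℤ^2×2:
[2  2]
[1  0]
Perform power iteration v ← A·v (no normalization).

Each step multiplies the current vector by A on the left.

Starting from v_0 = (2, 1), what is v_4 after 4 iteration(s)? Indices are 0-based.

v_0 = (2, 1).
v_1 = A·v_0 = (6, 2).
v_2 = A·v_1 = (16, 6).
v_3 = A·v_2 = (44, 16).
v_4 = A·v_3 = (120, 44).

v_4 = (120, 44)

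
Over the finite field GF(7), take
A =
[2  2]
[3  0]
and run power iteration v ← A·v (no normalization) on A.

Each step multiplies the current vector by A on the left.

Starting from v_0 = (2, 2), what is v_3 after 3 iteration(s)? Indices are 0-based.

v_3 = (6, 0)

v_0 = (2, 2).
v_1 = A·v_0 = (1, 6).
v_2 = A·v_1 = (0, 3).
v_3 = A·v_2 = (6, 0).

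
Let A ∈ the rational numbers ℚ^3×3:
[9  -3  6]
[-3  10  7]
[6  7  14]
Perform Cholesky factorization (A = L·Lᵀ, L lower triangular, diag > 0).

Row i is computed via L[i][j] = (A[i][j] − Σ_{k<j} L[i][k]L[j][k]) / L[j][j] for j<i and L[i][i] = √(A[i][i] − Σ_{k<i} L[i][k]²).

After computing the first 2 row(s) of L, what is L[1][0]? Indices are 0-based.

Step 1: L[0][0] = √(9) = 3.
  L[1][0] = (-3) / L[0][0] = -1.
Step 2: L[1][1] = √(9) = 3.

L[1][0] = -1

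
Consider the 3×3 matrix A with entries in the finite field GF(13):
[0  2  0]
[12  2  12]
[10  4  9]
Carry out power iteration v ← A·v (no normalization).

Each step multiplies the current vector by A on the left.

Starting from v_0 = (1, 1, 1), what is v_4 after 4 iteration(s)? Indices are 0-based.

v_4 = (5, 10, 6)

v_0 = (1, 1, 1).
v_1 = A·v_0 = (2, 0, 10).
v_2 = A·v_1 = (0, 1, 6).
v_3 = A·v_2 = (2, 9, 6).
v_4 = A·v_3 = (5, 10, 6).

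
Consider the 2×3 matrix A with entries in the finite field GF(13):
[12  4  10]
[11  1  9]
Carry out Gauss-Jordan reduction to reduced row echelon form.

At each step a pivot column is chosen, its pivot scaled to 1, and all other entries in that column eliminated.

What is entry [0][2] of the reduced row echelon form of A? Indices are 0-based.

M[0][2] = 0

[1] R0 /= 12  ⇒  (1, 9, 3)
     R1 -= 11·R0  ⇒  (0, 6, 2)
[2] R1 /= 6  ⇒  (0, 1, 9)
     R0 -= 9·R1  ⇒  (1, 0, 0)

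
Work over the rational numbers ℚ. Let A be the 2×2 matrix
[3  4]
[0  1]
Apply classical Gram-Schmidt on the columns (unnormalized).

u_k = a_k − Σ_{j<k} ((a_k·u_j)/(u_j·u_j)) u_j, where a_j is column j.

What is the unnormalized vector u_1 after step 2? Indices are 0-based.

u_1 = (0, 1)

Step 1: u_0 = a_0 = (3, 0).
Step 2: u_1 = a_1 − (4/3)·u_0 = (0, 1).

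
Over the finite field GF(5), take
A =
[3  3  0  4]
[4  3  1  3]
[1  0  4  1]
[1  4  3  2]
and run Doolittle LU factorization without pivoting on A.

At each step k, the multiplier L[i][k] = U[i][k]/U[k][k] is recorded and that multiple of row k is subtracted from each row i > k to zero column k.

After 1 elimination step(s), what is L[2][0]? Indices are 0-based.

L[2][0] = 2

k=0: U[0][0]=3
  eliminate (1,0): mult=3, new row 1: (0, 4, 1, 1); set L[1][0]=3
  eliminate (2,0): mult=2, new row 2: (0, 4, 4, 3); set L[2][0]=2
  eliminate (3,0): mult=2, new row 3: (0, 3, 3, 4); set L[3][0]=2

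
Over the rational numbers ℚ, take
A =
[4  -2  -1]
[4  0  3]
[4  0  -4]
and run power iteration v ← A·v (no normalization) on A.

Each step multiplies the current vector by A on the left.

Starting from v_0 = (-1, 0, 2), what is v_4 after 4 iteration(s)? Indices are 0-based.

v_4 = (272, -352, 768)

v_0 = (-1, 0, 2).
v_1 = A·v_0 = (-6, 2, -12).
v_2 = A·v_1 = (-16, -60, 24).
v_3 = A·v_2 = (32, 8, -160).
v_4 = A·v_3 = (272, -352, 768).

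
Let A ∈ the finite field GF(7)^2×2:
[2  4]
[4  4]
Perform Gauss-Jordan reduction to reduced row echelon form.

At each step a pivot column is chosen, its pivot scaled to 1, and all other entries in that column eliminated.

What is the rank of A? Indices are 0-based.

rank = 2

pivot(0,0)=2: scale R0 → (1, 2)
  clear (1,0): R1 −= (4)R0 → (0, 3)
pivot(1,1)=3: scale R1 → (0, 1)
  clear (0,1): R0 −= (2)R1 → (1, 0)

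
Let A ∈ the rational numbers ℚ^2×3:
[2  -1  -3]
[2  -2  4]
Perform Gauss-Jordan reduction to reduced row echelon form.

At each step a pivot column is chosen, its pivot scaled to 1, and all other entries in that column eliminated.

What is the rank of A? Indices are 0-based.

[1] R0 /= 2  ⇒  (1, -1/2, -3/2)
     R1 -= 2·R0  ⇒  (0, -1, 7)
[2] R1 /= -1  ⇒  (0, 1, -7)
     R0 -= -1/2·R1  ⇒  (1, 0, -5)

rank = 2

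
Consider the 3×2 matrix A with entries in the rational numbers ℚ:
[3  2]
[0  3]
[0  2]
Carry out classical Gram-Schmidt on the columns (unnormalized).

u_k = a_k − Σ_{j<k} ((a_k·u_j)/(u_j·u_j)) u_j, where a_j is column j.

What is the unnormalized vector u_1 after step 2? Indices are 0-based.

Step 1: u_0 = a_0 = (3, 0, 0).
Step 2: u_1 = a_1 − (2/3)·u_0 = (0, 3, 2).

u_1 = (0, 3, 2)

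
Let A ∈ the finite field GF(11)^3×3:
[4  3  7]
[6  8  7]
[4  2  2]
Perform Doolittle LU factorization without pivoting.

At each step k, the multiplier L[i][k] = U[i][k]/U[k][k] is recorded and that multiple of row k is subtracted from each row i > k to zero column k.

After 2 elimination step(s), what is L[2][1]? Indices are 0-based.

L[2][1] = 6

Step 1: pivot at (0,0) is 4.
  row1 ← row1 − (7)·row0  ⇒  L[1][0]=7, U row1=(0, 9, 2)
  row2 ← row2 − (1)·row0  ⇒  L[2][0]=1, U row2=(0, 10, 6)
Step 2: pivot at (1,1) is 9.
  row2 ← row2 − (6)·row1  ⇒  L[2][1]=6, U row2=(0, 0, 5)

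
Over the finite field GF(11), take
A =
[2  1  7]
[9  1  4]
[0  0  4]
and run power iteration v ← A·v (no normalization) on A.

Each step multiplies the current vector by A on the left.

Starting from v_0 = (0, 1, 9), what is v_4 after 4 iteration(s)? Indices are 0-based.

v_0 = (0, 1, 9).
v_1 = A·v_0 = (9, 4, 3).
v_2 = A·v_1 = (10, 9, 1).
v_3 = A·v_2 = (3, 4, 4).
v_4 = A·v_3 = (5, 3, 5).

v_4 = (5, 3, 5)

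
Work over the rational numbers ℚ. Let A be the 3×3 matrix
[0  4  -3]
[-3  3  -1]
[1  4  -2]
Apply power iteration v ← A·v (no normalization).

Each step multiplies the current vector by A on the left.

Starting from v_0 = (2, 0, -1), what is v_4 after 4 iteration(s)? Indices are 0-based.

v_0 = (2, 0, -1).
v_1 = A·v_0 = (3, -5, 4).
v_2 = A·v_1 = (-32, -28, -25).
v_3 = A·v_2 = (-37, 37, -94).
v_4 = A·v_3 = (430, 316, 299).

v_4 = (430, 316, 299)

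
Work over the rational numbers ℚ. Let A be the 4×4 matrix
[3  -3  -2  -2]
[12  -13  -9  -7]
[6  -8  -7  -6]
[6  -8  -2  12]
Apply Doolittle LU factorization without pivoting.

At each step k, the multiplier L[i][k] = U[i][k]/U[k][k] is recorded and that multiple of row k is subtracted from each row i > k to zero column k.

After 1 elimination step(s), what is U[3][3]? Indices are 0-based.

U[3][3] = 16

k=0: U[0][0]=3
  eliminate (1,0): mult=4, new row 1: (0, -1, -1, 1); set L[1][0]=4
  eliminate (2,0): mult=2, new row 2: (0, -2, -3, -2); set L[2][0]=2
  eliminate (3,0): mult=2, new row 3: (0, -2, 2, 16); set L[3][0]=2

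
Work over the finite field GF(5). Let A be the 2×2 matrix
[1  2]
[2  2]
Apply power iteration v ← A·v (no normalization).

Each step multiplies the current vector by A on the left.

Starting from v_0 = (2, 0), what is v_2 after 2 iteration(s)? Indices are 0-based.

v_0 = (2, 0).
v_1 = A·v_0 = (2, 4).
v_2 = A·v_1 = (0, 2).

v_2 = (0, 2)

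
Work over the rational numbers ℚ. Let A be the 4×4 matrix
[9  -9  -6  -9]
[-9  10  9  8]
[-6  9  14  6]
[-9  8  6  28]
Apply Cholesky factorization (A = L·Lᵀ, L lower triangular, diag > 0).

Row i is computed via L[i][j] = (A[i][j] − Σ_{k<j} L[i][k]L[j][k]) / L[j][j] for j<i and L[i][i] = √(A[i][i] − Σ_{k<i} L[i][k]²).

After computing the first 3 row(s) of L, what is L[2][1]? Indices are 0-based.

Step 1: L[0][0] = √(9) = 3.
  L[1][0] = (-9) / L[0][0] = -3.
Step 2: L[1][1] = √(1) = 1.
  L[2][0] = (-6) / L[0][0] = -2.
  L[2][1] = (3) / L[1][1] = 3.
Step 3: L[2][2] = √(1) = 1.

L[2][1] = 3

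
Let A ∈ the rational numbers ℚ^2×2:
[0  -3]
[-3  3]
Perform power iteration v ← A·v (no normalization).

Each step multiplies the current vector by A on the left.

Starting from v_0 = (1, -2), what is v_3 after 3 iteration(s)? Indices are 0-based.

v_3 = (135, -216)

v_0 = (1, -2).
v_1 = A·v_0 = (6, -9).
v_2 = A·v_1 = (27, -45).
v_3 = A·v_2 = (135, -216).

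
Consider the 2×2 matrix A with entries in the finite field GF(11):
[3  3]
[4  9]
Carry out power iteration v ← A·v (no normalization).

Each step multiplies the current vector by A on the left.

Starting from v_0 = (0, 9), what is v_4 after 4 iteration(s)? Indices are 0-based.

v_0 = (0, 9).
v_1 = A·v_0 = (5, 4).
v_2 = A·v_1 = (5, 1).
v_3 = A·v_2 = (7, 7).
v_4 = A·v_3 = (9, 3).

v_4 = (9, 3)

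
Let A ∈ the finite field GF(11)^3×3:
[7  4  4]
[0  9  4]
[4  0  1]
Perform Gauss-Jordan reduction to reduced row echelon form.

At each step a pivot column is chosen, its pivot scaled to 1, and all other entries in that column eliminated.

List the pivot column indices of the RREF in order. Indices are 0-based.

pivot columns: 0, 1, 2

step 1: normalize row 0 (÷7) = (1, 10, 10)
  row 2: subtract 4×row0 = (0, 4, 5)
step 2: normalize row 1 (÷9) = (0, 1, 9)
  row 0: subtract 10×row1 = (1, 0, 8)
  row 2: subtract 4×row1 = (0, 0, 2)
step 3: normalize row 2 (÷2) = (0, 0, 1)
  row 0: subtract 8×row2 = (1, 0, 0)
  row 1: subtract 9×row2 = (0, 1, 0)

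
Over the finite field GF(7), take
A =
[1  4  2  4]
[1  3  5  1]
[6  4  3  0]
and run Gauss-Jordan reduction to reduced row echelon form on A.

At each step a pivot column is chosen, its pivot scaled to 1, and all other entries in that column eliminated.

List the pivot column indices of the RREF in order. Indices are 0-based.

pivot columns: 0, 1, 2

pivot(0,0)=1: scale R0 → (1, 4, 2, 4)
  clear (1,0): R1 −= (1)R0 → (0, 6, 3, 4)
  clear (2,0): R2 −= (6)R0 → (0, 1, 5, 4)
pivot(1,1)=6: scale R1 → (0, 1, 4, 3)
  clear (0,1): R0 −= (4)R1 → (1, 0, 0, 6)
  clear (2,1): R2 −= (1)R1 → (0, 0, 1, 1)
pivot(2,2)=1: scale R2 → (0, 0, 1, 1)
  clear (1,2): R1 −= (4)R2 → (0, 1, 0, 6)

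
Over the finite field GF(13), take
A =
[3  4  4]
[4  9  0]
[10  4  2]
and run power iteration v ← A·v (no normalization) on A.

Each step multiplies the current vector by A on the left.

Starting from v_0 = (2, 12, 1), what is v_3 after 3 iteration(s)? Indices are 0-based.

v_0 = (2, 12, 1).
v_1 = A·v_0 = (6, 12, 5).
v_2 = A·v_1 = (8, 2, 1).
v_3 = A·v_2 = (10, 11, 12).

v_3 = (10, 11, 12)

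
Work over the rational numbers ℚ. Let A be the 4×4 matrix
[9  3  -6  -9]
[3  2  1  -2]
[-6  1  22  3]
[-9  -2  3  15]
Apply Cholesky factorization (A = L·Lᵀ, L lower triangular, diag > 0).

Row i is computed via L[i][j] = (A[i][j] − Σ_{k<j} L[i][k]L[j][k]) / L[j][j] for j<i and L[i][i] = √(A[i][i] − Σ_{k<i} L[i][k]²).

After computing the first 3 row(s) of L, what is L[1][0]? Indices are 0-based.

L[1][0] = 1

Step 1: L[0][0] = √(9) = 3.
  L[1][0] = (3) / L[0][0] = 1.
Step 2: L[1][1] = √(1) = 1.
  L[2][0] = (-6) / L[0][0] = -2.
  L[2][1] = (3) / L[1][1] = 3.
Step 3: L[2][2] = √(9) = 3.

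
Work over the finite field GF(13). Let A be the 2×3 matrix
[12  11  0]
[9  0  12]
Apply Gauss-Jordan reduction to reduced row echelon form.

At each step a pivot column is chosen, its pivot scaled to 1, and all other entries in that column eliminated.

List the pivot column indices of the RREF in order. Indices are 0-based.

pivot(0,0)=12: scale R0 → (1, 2, 0)
  clear (1,0): R1 −= (9)R0 → (0, 8, 12)
pivot(1,1)=8: scale R1 → (0, 1, 8)
  clear (0,1): R0 −= (2)R1 → (1, 0, 10)

pivot columns: 0, 1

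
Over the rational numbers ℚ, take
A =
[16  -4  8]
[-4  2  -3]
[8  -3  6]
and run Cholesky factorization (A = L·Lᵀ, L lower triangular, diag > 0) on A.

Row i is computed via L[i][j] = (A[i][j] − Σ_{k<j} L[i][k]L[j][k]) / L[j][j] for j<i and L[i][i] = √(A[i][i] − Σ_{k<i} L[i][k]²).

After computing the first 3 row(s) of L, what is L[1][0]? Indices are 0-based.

L[1][0] = -1

Step 1: L[0][0] = √(16) = 4.
  L[1][0] = (-4) / L[0][0] = -1.
Step 2: L[1][1] = √(1) = 1.
  L[2][0] = (8) / L[0][0] = 2.
  L[2][1] = (-1) / L[1][1] = -1.
Step 3: L[2][2] = √(1) = 1.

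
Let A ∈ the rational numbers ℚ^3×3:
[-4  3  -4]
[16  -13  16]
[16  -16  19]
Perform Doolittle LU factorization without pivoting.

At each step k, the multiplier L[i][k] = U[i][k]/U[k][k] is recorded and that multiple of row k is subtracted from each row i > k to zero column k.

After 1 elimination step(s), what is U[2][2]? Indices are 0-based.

U[2][2] = 3

Step 1: pivot at (0,0) is -4.
  row1 ← row1 − (-4)·row0  ⇒  L[1][0]=-4, U row1=(0, -1, 0)
  row2 ← row2 − (-4)·row0  ⇒  L[2][0]=-4, U row2=(0, -4, 3)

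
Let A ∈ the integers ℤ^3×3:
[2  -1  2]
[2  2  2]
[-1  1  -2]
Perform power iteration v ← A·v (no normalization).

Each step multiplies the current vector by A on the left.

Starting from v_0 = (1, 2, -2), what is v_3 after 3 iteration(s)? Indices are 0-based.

v_0 = (1, 2, -2).
v_1 = A·v_0 = (-4, 2, 5).
v_2 = A·v_1 = (0, 6, -4).
v_3 = A·v_2 = (-14, 4, 14).

v_3 = (-14, 4, 14)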